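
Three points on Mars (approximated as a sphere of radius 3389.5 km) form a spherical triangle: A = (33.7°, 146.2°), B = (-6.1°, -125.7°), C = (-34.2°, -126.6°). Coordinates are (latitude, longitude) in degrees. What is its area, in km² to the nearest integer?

Side lengths (central angles): a = 0.4907, b = 1.8528, c = 1.6023 rad; semiperimeter s = 1.9729.
By l'Huilier's theorem, tan(E/4) = √[tan(s/2) tan((s−a)/2) tan((s−b)/2) tan((s−c)/2)], giving spherical excess E = 0.4969 rad.
Area = E·R² = 0.4969 × (3389.5)² ≈ 5708685 km².

5708685 km²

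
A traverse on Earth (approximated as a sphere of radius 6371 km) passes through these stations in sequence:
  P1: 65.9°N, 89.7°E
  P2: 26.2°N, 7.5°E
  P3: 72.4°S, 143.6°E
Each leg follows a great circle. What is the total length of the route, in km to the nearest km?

Leg P1→P2: central angle 1.1010 rad, distance 7014.2 km.
Leg P2→P3: central angle 2.2349 rad, distance 14238.3 km.
Total: 7014.2 + 14238.3 ≈ 21253 km.

21253 km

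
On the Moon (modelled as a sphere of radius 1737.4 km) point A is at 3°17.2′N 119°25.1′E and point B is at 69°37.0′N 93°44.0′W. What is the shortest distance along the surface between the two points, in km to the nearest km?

Let φ₁ = 0.0574 rad, φ₂ = 1.2150 rad, and Δλ = 2.5630 rad.
Haversine: a = sin²(Δφ/2) + cos φ₁ cos φ₂ sin²(Δλ/2) = 0.2993 + (0.9984)(0.3483)(0.9186) = 0.61869.
Central angle c = 2·arcsin(√a) = 1.81047 rad.
Distance = R·c = 1737.4 × 1.8105 ≈ 3146 km.

3146 km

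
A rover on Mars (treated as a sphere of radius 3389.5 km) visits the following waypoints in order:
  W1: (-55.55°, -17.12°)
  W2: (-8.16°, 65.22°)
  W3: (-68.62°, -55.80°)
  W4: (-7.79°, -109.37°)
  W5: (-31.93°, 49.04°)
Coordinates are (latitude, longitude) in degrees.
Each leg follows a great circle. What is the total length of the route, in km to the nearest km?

22324 km

Leg W1→W2: central angle 1.3779 rad, distance 4670.5 km.
Leg W2→W3: central angle 1.6246 rad, distance 5506.6 km.
Leg W3→W4: central angle 1.2231 rad, distance 4145.8 km.
Leg W4→W5: central angle 2.3606 rad, distance 8001.1 km.
Total: 4670.5 + 5506.6 + 4145.8 + 8001.1 ≈ 22324 km.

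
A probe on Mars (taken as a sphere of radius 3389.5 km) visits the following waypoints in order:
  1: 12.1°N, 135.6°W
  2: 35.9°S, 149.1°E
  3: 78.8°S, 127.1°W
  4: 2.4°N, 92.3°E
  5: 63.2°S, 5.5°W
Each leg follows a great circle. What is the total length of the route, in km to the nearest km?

19870 km

Leg 1→2: central angle 1.4926 rad, distance 5059.3 km.
Leg 2→3: central angle 0.9370 rad, distance 3176.0 km.
Leg 3→4: central angle 1.7630 rad, distance 5975.7 km.
Leg 4→5: central angle 1.6695 rad, distance 5658.7 km.
Total: 5059.3 + 3176.0 + 5975.7 + 5658.7 ≈ 19870 km.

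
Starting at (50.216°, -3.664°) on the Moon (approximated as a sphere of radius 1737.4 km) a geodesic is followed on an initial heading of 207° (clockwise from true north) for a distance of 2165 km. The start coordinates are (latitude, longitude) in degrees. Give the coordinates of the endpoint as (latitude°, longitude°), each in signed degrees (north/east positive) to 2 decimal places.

-17.17°, -30.43°

Angular distance δ = d/R = 2165/1737.4 = 1.24611 rad; initial bearing θ = 3.6128 rad.
sin φ₂ = sin φ₁ cos δ + cos φ₁ sin δ cos θ = (0.7685)(0.3190) + (0.6399)(0.9478)(-0.8910) = -0.2952, so φ₂ = -17.17°.
Δλ = atan2(sin θ sin δ cos φ₁, cos δ − sin φ₁ sin φ₂) = atan2(-0.2753, 0.5459) = -26.766°.
λ₂ = -3.664° − 26.766° = -30.43°.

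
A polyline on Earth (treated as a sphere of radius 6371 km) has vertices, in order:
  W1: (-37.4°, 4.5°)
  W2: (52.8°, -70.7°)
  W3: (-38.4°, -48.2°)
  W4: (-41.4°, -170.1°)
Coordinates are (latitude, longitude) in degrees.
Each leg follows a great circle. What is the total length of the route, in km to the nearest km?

32101 km

Leg W1→W2: central angle 1.9402 rad, distance 12361.3 km.
Leg W2→W3: central angle 1.6278 rad, distance 10371.0 km.
Leg W3→W4: central angle 1.4705 rad, distance 9368.6 km.
Total: 12361.3 + 10371.0 + 9368.6 ≈ 32101 km.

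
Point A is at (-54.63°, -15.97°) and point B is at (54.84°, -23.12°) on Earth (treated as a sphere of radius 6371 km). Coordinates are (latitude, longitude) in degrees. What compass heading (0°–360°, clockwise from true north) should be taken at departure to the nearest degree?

356°

With φ₁ = -0.9535, φ₂ = 0.9571, Δλ = -0.1248 rad, the forward-azimuth formula gives
θ = atan2( sin Δλ cos φ₂ , cos φ₁ sin φ₂ − sin φ₁ cos φ₂ cos Δλ ) = atan2(-0.0717, 0.9392) = -4.36°.
Adding 360° brings this into [0°, 360°): 356°.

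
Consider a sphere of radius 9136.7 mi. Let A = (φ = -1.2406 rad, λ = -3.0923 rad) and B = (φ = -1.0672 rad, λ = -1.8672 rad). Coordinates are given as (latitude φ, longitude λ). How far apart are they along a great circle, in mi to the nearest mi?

4492 mi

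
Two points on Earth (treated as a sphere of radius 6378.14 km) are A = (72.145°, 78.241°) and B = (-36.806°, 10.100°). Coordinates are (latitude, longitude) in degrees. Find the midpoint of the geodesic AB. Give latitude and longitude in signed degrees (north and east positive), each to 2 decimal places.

20.21°, 27.38°

Central angle δ = 2.0701 rad. Interpolating on the sphere with fraction f = 0.5:
P = [sin((1−f)δ)·A + sin(fδ)·B] / sin δ = 0.9795·A + 0.9795·B in Cartesian coordinates,
giving P = (0.8333, 0.4316, 0.3455), i.e. latitude 20.21°, longitude 27.38°.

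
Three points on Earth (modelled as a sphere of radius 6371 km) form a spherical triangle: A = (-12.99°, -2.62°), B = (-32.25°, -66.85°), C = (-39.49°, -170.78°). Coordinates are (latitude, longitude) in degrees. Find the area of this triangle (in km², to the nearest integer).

37535551 km²

Side lengths (central angles): a = 1.3875, b = 2.2056, c = 1.0722 rad; semiperimeter s = 2.3327.
By l'Huilier's theorem, tan(E/4) = √[tan(s/2) tan((s−a)/2) tan((s−b)/2) tan((s−c)/2)], giving spherical excess E = 0.9248 rad.
Area = E·R² = 0.9248 × (6371)² ≈ 37535551 km².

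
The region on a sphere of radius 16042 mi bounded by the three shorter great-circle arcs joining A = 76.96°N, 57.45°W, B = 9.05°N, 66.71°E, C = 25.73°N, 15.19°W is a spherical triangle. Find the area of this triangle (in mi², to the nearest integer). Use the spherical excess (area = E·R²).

Side lengths (central angles): a = 1.3759, b = 0.9602, c = 1.5427 rad; semiperimeter s = 1.9394.
By l'Huilier's theorem, tan(E/4) = √[tan(s/2) tan((s−a)/2) tan((s−b)/2) tan((s−c)/2)], giving spherical excess E = 0.8380 rad.
Area = E·R² = 0.8380 × (16042)² ≈ 215655821 mi².

215655821 mi²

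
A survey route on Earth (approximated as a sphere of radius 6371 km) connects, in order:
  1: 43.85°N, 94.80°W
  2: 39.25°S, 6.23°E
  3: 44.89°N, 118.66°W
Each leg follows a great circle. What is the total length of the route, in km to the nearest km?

Leg 1→2: central angle 2.1474 rad, distance 13681.0 km.
Leg 2→3: central angle 2.4346 rad, distance 15511.1 km.
Total: 13681.0 + 15511.1 ≈ 29192 km.

29192 km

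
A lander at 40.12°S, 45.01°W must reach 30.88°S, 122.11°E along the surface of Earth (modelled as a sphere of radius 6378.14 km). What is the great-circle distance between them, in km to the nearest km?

With latitudes φ₁ = -40.120°, φ₂ = -30.880° and longitude difference Δλ = 167.120°:
cos c = sin φ₁ sin φ₂ + cos φ₁ cos φ₂ cos Δλ = (-0.6444)(-0.5132) + (0.7647)(0.8582)(-0.9748) = -0.30906,
so c = arccos(-0.30906) = 1.88500 rad.
Distance = R·c = 6378.14 × 1.8850 ≈ 12023 km.

12023 km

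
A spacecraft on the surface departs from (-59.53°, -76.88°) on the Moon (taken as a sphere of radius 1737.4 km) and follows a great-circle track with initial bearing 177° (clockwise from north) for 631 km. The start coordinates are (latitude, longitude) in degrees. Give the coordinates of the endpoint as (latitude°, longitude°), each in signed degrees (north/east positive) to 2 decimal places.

-80.26°, -70.57°

Angular distance δ = d/R = 631/1737.4 = 0.36319 rad; initial bearing θ = 3.0892 rad.
sin φ₂ = sin φ₁ cos δ + cos φ₁ sin δ cos θ = (-0.8619)(0.9348) + (0.5071)(0.3553)(-0.9986) = -0.9856, so φ₂ = -80.26°.
Δλ = atan2(sin θ sin δ cos φ₁, cos δ − sin φ₁ sin φ₂) = atan2(0.0094, 0.0853) = 6.306°.
λ₂ = -76.880° + 6.306° = -70.57°.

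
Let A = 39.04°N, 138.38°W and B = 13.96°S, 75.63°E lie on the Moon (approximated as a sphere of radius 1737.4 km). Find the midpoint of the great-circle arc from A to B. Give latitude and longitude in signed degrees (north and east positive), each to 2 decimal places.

35.56°, 128.69°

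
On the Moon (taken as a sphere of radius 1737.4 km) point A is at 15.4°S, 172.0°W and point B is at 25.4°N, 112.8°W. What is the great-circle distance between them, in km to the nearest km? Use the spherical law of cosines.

Let φ₁ = -0.2688 rad, φ₂ = 0.4433 rad, and Δλ = 1.0332 rad.
cos c = sin φ₁ sin φ₂ + cos φ₁ cos φ₂ cos Δλ = (-0.2656)(0.4289) + (0.9641)(0.9033)(0.5120) = 0.33203,
so c = arccos(0.33203) = 1.23234 rad.
Distance = R·c = 1737.4 × 1.2323 ≈ 2141 km.

2141 km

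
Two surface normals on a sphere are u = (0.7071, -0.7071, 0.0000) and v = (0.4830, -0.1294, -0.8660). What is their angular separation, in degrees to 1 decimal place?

64.3°

u·v = 0.4330; |u| = 1.0000, |v| = 1.0000.
cos θ = (u·v)/(|u||v|) = 0.4330, so θ = 64.3°.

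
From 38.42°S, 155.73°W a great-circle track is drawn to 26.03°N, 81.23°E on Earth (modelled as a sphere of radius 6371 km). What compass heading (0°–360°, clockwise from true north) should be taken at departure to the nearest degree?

273°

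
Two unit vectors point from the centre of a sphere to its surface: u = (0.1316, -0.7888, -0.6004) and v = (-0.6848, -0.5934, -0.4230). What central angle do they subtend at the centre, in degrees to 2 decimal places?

50.81°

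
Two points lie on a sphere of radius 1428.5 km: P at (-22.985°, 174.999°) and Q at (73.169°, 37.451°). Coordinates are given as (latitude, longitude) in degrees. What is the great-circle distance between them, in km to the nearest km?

3111 km

Let φ₁ = -0.4012 rad, φ₂ = 1.2770 rad, and Δλ = -2.4007 rad.
cos c = sin φ₁ sin φ₂ + cos φ₁ cos φ₂ cos Δλ = (-0.3905)(0.9572) + (0.9206)(0.2895)(-0.7378) = -0.57044,
so c = arccos(-0.57044) = 2.17784 rad.
Distance = R·c = 1428.5 × 2.1778 ≈ 3111 km.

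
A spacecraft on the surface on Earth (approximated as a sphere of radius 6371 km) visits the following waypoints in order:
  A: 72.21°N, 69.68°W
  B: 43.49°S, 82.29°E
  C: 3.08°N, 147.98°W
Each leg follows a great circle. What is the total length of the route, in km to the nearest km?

Leg A→B: central angle 2.5886 rad, distance 16492.2 km.
Leg B→C: central angle 2.0944 rad, distance 13343.6 km.
Total: 16492.2 + 13343.6 ≈ 29836 km.

29836 km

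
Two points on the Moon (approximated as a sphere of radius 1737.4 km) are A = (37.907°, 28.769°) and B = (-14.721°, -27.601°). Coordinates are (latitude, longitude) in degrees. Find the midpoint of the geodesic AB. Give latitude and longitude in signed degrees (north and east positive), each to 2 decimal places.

13.08°, -2.53°

Central angle δ = 1.3010 rad. Interpolating on the sphere with fraction f = 0.5:
P = [sin((1−f)δ)·A + sin(fδ)·B] / sin δ = 0.6283·A + 0.6283·B in Cartesian coordinates,
giving P = (0.9731, -0.0430, 0.2264), i.e. latitude 13.08°, longitude -2.53°.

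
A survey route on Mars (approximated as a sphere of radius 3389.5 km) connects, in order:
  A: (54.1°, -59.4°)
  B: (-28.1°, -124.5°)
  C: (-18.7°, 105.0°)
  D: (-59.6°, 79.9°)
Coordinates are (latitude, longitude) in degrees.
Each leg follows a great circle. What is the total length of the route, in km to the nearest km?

15215 km

Leg A→B: central angle 1.7353 rad, distance 5881.8 km.
Leg B→C: central angle 1.9732 rad, distance 6688.2 km.
Leg C→D: central angle 0.7805 rad, distance 2645.4 km.
Total: 5881.8 + 6688.2 + 2645.4 ≈ 15215 km.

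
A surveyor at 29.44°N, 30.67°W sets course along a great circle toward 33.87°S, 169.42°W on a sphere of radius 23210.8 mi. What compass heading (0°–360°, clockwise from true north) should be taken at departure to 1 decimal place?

Δλ = -138.750° = -2.4216 rad.
y = sin Δλ · cos φ₂ = (-0.6593)(0.8303) = -0.5475
x = cos φ₁ sin φ₂ − sin φ₁ cos φ₂ cos Δλ = (0.8709)(-0.5573) − (0.4915)(0.8303)(-0.7518) = -0.1785
θ = atan2(y, x) = -108.06°; adding 360° gives 251.9°.

251.9°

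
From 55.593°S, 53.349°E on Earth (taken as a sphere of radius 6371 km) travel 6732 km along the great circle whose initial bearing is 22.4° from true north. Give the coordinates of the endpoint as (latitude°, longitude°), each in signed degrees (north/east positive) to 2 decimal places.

Angular distance δ = d/R = 6732/6371 = 1.05666 rad; initial bearing θ = 0.3910 rad.
sin φ₂ = sin φ₁ cos δ + cos φ₁ sin δ cos θ = (-0.8250)(0.4918) + (0.5651)(0.8707)(0.9245) = 0.0492, so φ₂ = 2.82°.
Δλ = atan2(sin θ sin δ cos φ₁, cos δ − sin φ₁ sin φ₂) = atan2(0.1875, 0.5323) = 19.403°.
λ₂ = 53.349° + 19.403° = 72.75°.

2.82°, 72.75°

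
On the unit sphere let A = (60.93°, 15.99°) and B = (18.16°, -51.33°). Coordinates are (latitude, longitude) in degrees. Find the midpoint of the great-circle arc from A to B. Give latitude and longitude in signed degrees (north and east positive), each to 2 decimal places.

The central angle between A and B is δ = 1.1036 rad.
With f = 0.5, the slerp weights are sin((1−f)δ)/sin δ = 0.5871 and sin(fδ)/sin δ = 0.5871.
Weighted sum of the unit vectors: (0.5871)·(0.4671,0.1338,0.8740) + (0.5871)·(0.5937,-0.7419,0.3117) = (0.6228, -0.3570, 0.6962).
Converting back: φ = atan2(z, √(x²+y²)) = 44.12°, λ = atan2(y, x) = -29.82°.

44.12°, -29.82°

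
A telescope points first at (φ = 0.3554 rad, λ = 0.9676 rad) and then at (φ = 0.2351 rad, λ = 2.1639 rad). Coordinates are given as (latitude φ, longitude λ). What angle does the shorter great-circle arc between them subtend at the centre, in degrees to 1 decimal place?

65.5°

With latitudes φ₁ = 20.363°, φ₂ = 13.470° and longitude difference Δλ = 68.543°:
Haversine: a = sin²(Δφ/2) + cos φ₁ cos φ₂ sin²(Δλ/2) = 0.0036 + (0.9375)(0.9725)(0.3171) = 0.29272.
Central angle c = 2·arcsin(√a) = 1.14333 rad.
So the angular separation is 65.5°.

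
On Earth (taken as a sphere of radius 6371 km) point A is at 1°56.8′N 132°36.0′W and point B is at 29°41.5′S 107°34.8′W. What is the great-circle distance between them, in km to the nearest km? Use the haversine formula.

4409 km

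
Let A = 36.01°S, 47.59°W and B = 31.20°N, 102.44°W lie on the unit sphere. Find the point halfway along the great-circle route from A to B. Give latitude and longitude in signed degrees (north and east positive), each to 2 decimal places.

Central angle δ = 1.4769 rad. Interpolating on the sphere with fraction f = 0.5:
P = [sin((1−f)δ)·A + sin(fδ)·B] / sin δ = 0.6761·A + 0.6761·B in Cartesian coordinates,
giving P = (0.2443, -0.9686, -0.0473), i.e. latitude -2.71°, longitude -75.84°.

-2.71°, -75.84°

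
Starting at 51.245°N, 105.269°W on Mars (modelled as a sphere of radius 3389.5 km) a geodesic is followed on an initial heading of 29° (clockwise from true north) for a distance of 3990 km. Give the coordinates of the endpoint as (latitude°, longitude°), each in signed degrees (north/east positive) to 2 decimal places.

53.58°, 25.77°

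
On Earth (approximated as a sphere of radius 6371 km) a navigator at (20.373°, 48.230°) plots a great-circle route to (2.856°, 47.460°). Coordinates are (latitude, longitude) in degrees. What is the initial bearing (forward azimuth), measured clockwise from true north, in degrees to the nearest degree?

183°

Δλ = -0.770° = -0.0134 rad.
y = sin Δλ · cos φ₂ = (-0.0134)(0.9988) = -0.0134
x = cos φ₁ sin φ₂ − sin φ₁ cos φ₂ cos Δλ = (0.9374)(0.0498) − (0.3481)(0.9988)(0.9999) = -0.3010
θ = atan2(y, x) = -177.45°; adding 360° gives 183°.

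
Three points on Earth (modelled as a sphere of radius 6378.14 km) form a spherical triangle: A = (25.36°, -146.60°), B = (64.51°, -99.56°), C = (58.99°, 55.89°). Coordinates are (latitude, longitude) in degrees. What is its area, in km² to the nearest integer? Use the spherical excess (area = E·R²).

Side lengths (central angles): a = 0.9619, b = 1.6339, c = 0.8611 rad; semiperimeter s = 1.7284.
By l'Huilier's theorem, tan(E/4) = √[tan(s/2) tan((s−a)/2) tan((s−b)/2) tan((s−c)/2)], giving spherical excess E = 0.4055 rad.
Area = E·R² = 0.4055 × (6378.14)² ≈ 16494687 km².

16494687 km²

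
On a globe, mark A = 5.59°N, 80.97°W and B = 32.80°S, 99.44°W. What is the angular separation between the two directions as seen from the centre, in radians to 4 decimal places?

0.7367 rad

With latitudes φ₁ = 5.590°, φ₂ = -32.800° and longitude difference Δλ = -18.470°:
Haversine: a = sin²(Δφ/2) + cos φ₁ cos φ₂ sin²(Δλ/2) = 0.1081 + (0.9952)(0.8406)(0.0258) = 0.12965.
Central angle c = 2·arcsin(√a) = 0.73667 rad.
So the angular separation is 0.7367 rad.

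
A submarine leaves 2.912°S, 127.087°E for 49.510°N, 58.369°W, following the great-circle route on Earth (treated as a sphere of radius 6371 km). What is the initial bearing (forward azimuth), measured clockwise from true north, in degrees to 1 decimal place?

4.9°

With φ₁ = -0.0508, φ₂ = 0.8641, Δλ = 3.0464 rad, the forward-azimuth formula gives
θ = atan2( sin Δλ cos φ₂ , cos φ₁ sin φ₂ − sin φ₁ cos φ₂ cos Δλ ) = atan2(0.0617, 0.7267) = 4.86°.
So the initial bearing is 4.9°.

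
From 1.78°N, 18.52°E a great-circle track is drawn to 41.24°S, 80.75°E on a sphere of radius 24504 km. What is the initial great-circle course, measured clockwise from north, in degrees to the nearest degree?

With φ₁ = 0.0311, φ₂ = -0.7198, Δλ = 1.0861 rad, the forward-azimuth formula gives
θ = atan2( sin Δλ cos φ₂ , cos φ₁ sin φ₂ − sin φ₁ cos φ₂ cos Δλ ) = atan2(0.6653, -0.6698) = 135.19°.
So the initial bearing is 135°.

135°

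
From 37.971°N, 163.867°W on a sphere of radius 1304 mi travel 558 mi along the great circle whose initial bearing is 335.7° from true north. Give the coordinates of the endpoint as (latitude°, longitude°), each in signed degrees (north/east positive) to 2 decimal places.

59.09°, 176.72°

Angular distance δ = d/R = 558/1304 = 0.42791 rad; initial bearing θ = 5.8591 rad.
sin φ₂ = sin φ₁ cos δ + cos φ₁ sin δ cos θ = (0.6153)(0.9098) + (0.7883)(0.4150)(0.9114) = 0.8579, so φ₂ = 59.09°.
Δλ = atan2(sin θ sin δ cos φ₁, cos δ − sin φ₁ sin φ₂) = atan2(-0.1346, 0.3820) = -19.414°.
λ₂ = -163.867° − 19.414° = -183.28° → 176.72° after wrapping to (−180°, 180°].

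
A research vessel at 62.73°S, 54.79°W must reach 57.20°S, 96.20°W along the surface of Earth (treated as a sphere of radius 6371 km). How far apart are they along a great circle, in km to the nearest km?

2340 km

In radians: φ₁ = -1.0948, φ₂ = -0.9983, Δλ = -41.410° = -0.7227 rad.
Haversine: a = sin²(Δφ/2) + cos φ₁ cos φ₂ sin²(Δλ/2) = 0.0023 + (0.4582)(0.5417)(0.1250) = 0.03335.
Central angle c = 2·arcsin(√a) = 0.36732 rad.
Distance = R·c = 6371 × 0.3673 ≈ 2340 km.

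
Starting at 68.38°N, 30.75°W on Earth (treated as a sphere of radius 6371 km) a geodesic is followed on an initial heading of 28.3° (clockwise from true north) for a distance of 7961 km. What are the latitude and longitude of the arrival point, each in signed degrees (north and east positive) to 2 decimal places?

36.97°, 114.99°

Angular distance δ = d/R = 7961/6371 = 1.24957 rad; initial bearing θ = 0.4939 rad.
sin φ₂ = sin φ₁ cos δ + cos φ₁ sin δ cos θ = (0.9296)(0.3157) + (0.3684)(0.9488)(0.8805) = 0.6013, so φ₂ = 36.97°.
Δλ = atan2(sin θ sin δ cos φ₁, cos δ − sin φ₁ sin φ₂) = atan2(0.1657, -0.2433) = 145.736°.
λ₂ = -30.750° + 145.736° = 114.99°.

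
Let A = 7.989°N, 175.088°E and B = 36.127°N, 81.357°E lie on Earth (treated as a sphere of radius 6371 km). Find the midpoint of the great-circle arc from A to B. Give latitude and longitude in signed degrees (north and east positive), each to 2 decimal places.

30.51°, 134.41°

The central angle between A and B is δ = 1.5409 rad.
With f = 0.5, the slerp weights are sin((1−f)δ)/sin δ = 0.6968 and sin(fδ)/sin δ = 0.6968.
Weighted sum of the unit vectors: (0.6968)·(-0.9867,0.0848,0.1390) + (0.6968)·(0.1214,0.7985,0.5896) = (-0.6029, 0.6155, 0.5076).
Converting back: φ = atan2(z, √(x²+y²)) = 30.51°, λ = atan2(y, x) = 134.41°.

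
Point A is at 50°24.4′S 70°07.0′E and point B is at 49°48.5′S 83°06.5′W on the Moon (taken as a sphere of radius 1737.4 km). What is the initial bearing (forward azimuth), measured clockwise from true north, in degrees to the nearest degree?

197°

Δλ = -153.225° = -2.6743 rad.
y = sin Δλ · cos φ₂ = (-0.4505)(0.6453) = -0.2907
x = cos φ₁ sin φ₂ − sin φ₁ cos φ₂ cos Δλ = (0.6373)(-0.7639) − (-0.7706)(0.6453)(-0.8928) = -0.9308
θ = atan2(y, x) = -162.66°; adding 360° gives 197°.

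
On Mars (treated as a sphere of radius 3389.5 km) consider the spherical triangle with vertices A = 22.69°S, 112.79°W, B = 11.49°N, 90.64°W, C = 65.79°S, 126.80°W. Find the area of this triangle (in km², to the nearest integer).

1759472 km²

Side lengths (central angles): a = 1.4275, b = 0.7686, c = 0.7066 rad; semiperimeter s = 1.4514.
By l'Huilier's theorem, tan(E/4) = √[tan(s/2) tan((s−a)/2) tan((s−b)/2) tan((s−c)/2)], giving spherical excess E = 0.1531 rad.
Area = E·R² = 0.1531 × (3389.5)² ≈ 1759472 km².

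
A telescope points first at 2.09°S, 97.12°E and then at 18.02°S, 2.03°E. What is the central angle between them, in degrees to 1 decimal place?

With latitudes φ₁ = -2.090°, φ₂ = -18.020° and longitude difference Δλ = -95.090°:
Haversine: a = sin²(Δφ/2) + cos φ₁ cos φ₂ sin²(Δλ/2) = 0.0192 + (0.9993)(0.9509)(0.5444) = 0.53652.
Central angle c = 2·arcsin(√a) = 1.64389 rad.
So the angular separation is 94.2°.

94.2°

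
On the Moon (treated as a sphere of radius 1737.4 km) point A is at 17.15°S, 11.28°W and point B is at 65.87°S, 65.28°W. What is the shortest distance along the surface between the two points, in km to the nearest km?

1822 km

Let φ₁ = -0.2993 rad, φ₂ = -1.1496 rad, and Δλ = -0.9425 rad.
cos c = sin φ₁ sin φ₂ + cos φ₁ cos φ₂ cos Δλ = (-0.2949)(-0.9126) + (0.9555)(0.4088)(0.5878) = 0.49872,
so c = arccos(0.49872) = 1.04868 rad.
Distance = R·c = 1737.4 × 1.0487 ≈ 1822 km.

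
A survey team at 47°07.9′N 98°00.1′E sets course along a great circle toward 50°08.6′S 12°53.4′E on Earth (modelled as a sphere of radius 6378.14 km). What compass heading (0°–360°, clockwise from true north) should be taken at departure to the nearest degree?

With φ₁ = 0.8226, φ₂ = -0.8752, Δλ = -1.4855 rad, the forward-azimuth formula gives
θ = atan2( sin Δλ cos φ₂ , cos φ₁ sin φ₂ − sin φ₁ cos φ₂ cos Δλ ) = atan2(-0.6385, -0.5623) = -131.37°.
Adding 360° brings this into [0°, 360°): 229°.

229°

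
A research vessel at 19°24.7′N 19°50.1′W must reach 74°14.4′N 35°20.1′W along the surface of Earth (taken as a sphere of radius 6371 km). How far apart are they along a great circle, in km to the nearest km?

6169 km

In radians: φ₁ = 0.3388, φ₂ = 1.2957, Δλ = -15.500° = -0.2705 rad.
Haversine: a = sin²(Δφ/2) + cos φ₁ cos φ₂ sin²(Δλ/2) = 0.2120 + (0.9432)(0.2716)(0.0182) = 0.21664.
Central angle c = 2·arcsin(√a) = 0.96829 rad.
Distance = R·c = 6371 × 0.9683 ≈ 6169 km.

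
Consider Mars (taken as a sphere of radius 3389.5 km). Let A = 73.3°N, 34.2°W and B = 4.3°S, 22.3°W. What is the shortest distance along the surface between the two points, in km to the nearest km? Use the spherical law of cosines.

4612 km

With latitudes φ₁ = 73.300°, φ₂ = -4.300° and longitude difference Δλ = 11.900°:
cos c = sin φ₁ sin φ₂ + cos φ₁ cos φ₂ cos Δλ = (0.9578)(-0.0750) + (0.2874)(0.9972)(0.9785) = 0.20858,
so c = arccos(0.20858) = 1.36068 rad.
Distance = R·c = 3389.5 × 1.3607 ≈ 4612 km.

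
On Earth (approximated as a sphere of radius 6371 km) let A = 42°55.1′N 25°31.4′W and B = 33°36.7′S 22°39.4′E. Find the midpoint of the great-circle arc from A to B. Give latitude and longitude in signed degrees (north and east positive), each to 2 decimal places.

5.09°, 0.21°

The central angle between A and B is δ = 1.5411 rad.
With f = 0.5, the slerp weights are sin((1−f)δ)/sin δ = 0.6968 and sin(fδ)/sin δ = 0.6968.
Weighted sum of the unit vectors: (0.6968)·(0.6609,-0.3155,0.6810) + (0.6968)·(0.7685,0.3208,-0.5536) = (0.9960, 0.0037, 0.0888).
Converting back: φ = atan2(z, √(x²+y²)) = 5.09°, λ = atan2(y, x) = 0.21°.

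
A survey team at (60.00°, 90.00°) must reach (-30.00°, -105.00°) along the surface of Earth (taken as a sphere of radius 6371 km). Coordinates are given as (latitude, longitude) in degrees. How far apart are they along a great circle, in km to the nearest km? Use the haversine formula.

16496 km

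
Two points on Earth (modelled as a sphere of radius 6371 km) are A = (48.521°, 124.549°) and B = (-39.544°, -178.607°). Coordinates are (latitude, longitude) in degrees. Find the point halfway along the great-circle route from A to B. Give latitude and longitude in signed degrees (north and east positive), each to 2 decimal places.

The central angle between A and B is δ = 1.7698 rad.
With f = 0.5, the slerp weights are sin((1−f)δ)/sin δ = 0.7894 and sin(fδ)/sin δ = 0.7894.
Weighted sum of the unit vectors: (0.7894)·(-0.3756,0.5455,0.7492) + (0.7894)·(-0.7709,-0.0187,-0.6367) = (-0.9051, 0.4159, 0.0888).
Converting back: φ = atan2(z, √(x²+y²)) = 5.10°, λ = atan2(y, x) = 155.32°.

5.10°, 155.32°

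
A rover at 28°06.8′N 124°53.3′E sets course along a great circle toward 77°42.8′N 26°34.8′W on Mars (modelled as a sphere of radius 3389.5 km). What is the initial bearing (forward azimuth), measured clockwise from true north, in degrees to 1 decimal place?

With φ₁ = 0.4907, φ₂ = 1.3564, Δλ = -2.6436 rad, the forward-azimuth formula gives
θ = atan2( sin Δλ cos φ₂ , cos φ₁ sin φ₂ − sin φ₁ cos φ₂ cos Δλ ) = atan2(-0.1016, 0.9499) = -6.11°.
Adding 360° brings this into [0°, 360°): 353.9°.

353.9°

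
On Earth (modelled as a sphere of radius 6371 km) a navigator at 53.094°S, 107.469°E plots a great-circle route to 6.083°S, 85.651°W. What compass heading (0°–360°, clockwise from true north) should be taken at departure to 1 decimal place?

164.9°

With φ₁ = -0.9267, φ₂ = -0.1062, Δλ = 2.9126 rad, the forward-azimuth formula gives
θ = atan2( sin Δλ cos φ₂ , cos φ₁ sin φ₂ − sin φ₁ cos φ₂ cos Δλ ) = atan2(0.2257, -0.8380) = 164.93°.
So the initial bearing is 164.9°.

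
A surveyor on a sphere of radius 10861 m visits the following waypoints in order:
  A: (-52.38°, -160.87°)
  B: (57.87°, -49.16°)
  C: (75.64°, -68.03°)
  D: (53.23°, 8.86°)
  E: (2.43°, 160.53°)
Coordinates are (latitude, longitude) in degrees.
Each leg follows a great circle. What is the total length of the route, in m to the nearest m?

60045 m

Leg A→B: central angle 2.4830 rad, distance 26967.9 m.
Leg B→C: central angle 0.3326 rad, distance 3612.3 m.
Leg C→D: central angle 0.6272 rad, distance 6811.7 m.
Leg D→E: central angle 2.0857 rad, distance 22653.0 m.
Total: 26967.9 + 3612.3 + 6811.7 + 22653.0 ≈ 60045 m.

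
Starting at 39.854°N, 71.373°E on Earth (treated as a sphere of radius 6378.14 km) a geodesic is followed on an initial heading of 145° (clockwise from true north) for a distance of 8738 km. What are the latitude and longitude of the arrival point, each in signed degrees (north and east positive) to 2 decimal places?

-29.23°, 111.47°

Angular distance δ = d/R = 8738/6378.14 = 1.36999 rad; initial bearing θ = 2.5307 rad.
sin φ₂ = sin φ₁ cos δ + cos φ₁ sin δ cos θ = (0.6408)(0.1995) + (0.7677)(0.9799)(-0.8192) = -0.4884, so φ₂ = -29.23°.
Δλ = atan2(sin θ sin δ cos φ₁, cos δ − sin φ₁ sin φ₂) = atan2(0.4315, 0.5124) = 40.098°.
λ₂ = 71.373° + 40.098° = 111.47°.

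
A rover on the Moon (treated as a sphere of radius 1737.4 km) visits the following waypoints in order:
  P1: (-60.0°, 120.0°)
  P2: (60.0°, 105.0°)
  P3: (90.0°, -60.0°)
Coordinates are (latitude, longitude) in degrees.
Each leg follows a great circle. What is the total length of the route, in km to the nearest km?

4566 km

Leg P1→P2: central angle 2.1043 rad, distance 3655.9 km.
Leg P2→P3: central angle 0.5236 rad, distance 909.7 km.
Total: 3655.9 + 909.7 ≈ 4566 km.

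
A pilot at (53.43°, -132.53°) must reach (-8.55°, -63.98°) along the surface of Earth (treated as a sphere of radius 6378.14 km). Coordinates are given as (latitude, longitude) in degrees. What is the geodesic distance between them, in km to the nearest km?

Let φ₁ = 0.9325 rad, φ₂ = -0.1492 rad, and Δλ = 1.1964 rad.
cos c = sin φ₁ sin φ₂ + cos φ₁ cos φ₂ cos Δλ = (0.8031)(-0.1487) + (0.5958)(0.9889)(0.3657) = 0.09605,
so c = arccos(0.09605) = 1.47459 rad.
Distance = R·c = 6378.14 × 1.4746 ≈ 9405 km.

9405 km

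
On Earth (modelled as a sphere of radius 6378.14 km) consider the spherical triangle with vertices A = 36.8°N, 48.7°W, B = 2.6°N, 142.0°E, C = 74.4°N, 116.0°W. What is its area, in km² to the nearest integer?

Side lengths (central angles): a = 1.5830, b = 0.8499, c = 2.4323 rad; semiperimeter s = 2.4326.
By l'Huilier's theorem, tan(E/4) = √[tan(s/2) tan((s−a)/2) tan((s−b)/2) tan((s−c)/2)], giving spherical excess E = 0.0526 rad.
Area = E·R² = 0.0526 × (6378.14)² ≈ 2138471 km².

2138471 km²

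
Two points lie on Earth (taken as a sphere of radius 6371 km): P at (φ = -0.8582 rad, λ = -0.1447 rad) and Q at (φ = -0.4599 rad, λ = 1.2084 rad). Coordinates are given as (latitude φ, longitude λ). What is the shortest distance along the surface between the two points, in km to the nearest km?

6945 km

Let φ₁ = -0.8582 rad, φ₂ = -0.4599 rad, and Δλ = 1.3531 rad.
cos c = sin φ₁ sin φ₂ + cos φ₁ cos φ₂ cos Δλ = (-0.7567)(-0.4439) + (0.6538)(0.8961)(0.2160) = 0.46239,
so c = arccos(0.46239) = 1.09011 rad.
Distance = R·c = 6371 × 1.0901 ≈ 6945 km.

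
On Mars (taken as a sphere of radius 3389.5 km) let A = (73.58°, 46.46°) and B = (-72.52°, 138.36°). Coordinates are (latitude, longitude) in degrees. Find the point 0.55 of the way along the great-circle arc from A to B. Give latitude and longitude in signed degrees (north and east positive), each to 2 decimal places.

-6.89°, 95.89°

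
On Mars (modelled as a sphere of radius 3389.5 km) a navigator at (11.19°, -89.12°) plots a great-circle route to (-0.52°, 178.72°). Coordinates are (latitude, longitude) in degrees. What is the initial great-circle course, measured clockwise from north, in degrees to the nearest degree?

270°

With φ₁ = 0.1953, φ₂ = -0.0091, Δλ = -1.6085 rad, the forward-azimuth formula gives
θ = atan2( sin Δλ cos φ₂ , cos φ₁ sin φ₂ − sin φ₁ cos φ₂ cos Δλ ) = atan2(-0.9992, -0.0016) = -90.09°.
Adding 360° brings this into [0°, 360°): 270°.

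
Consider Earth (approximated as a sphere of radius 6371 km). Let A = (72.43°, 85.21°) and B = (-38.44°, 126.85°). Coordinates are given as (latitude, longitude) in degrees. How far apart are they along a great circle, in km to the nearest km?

12741 km

With latitudes φ₁ = 72.430°, φ₂ = -38.440° and longitude difference Δλ = 41.640°:
Haversine: a = sin²(Δφ/2) + cos φ₁ cos φ₂ sin²(Δλ/2) = 0.6781 + (0.3019)(0.7833)(0.1263) = 0.70799.
Central angle c = 2·arcsin(√a) = 1.99983 rad.
Distance = R·c = 6371 × 1.9998 ≈ 12741 km.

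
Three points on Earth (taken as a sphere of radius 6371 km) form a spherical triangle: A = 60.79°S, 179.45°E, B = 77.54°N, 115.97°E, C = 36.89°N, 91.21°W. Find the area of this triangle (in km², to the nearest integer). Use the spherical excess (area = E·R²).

Side lengths (central angles): a = 1.1234, b = 2.1170, c = 2.5069 rad; semiperimeter s = 2.8737.
By l'Huilier's theorem, tan(E/4) = √[tan(s/2) tan((s−a)/2) tan((s−b)/2) tan((s−c)/2)], giving spherical excess E = 2.7217 rad.
Area = E·R² = 2.7217 × (6371)² ≈ 110472207 km².

110472207 km²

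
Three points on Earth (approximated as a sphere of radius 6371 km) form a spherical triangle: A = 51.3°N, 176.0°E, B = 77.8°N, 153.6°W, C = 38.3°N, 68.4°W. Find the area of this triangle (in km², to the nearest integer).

7663641 km²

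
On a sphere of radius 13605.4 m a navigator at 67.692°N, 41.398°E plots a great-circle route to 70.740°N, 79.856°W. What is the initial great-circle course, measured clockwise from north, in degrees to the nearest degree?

With φ₁ = 1.1814, φ₂ = 1.2346, Δλ = -2.1163 rad, the forward-azimuth formula gives
θ = atan2( sin Δλ cos φ₂ , cos φ₁ sin φ₂ − sin φ₁ cos φ₂ cos Δλ ) = atan2(-0.2820, 0.5167) = -28.62°.
Adding 360° brings this into [0°, 360°): 331°.

331°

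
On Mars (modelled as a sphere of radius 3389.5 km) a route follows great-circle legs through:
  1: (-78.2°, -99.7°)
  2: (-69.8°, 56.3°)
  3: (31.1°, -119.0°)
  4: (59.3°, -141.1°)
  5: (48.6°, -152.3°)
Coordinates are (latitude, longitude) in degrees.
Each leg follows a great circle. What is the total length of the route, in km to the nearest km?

Leg 1→2: central angle 0.5469 rad, distance 1853.6 km.
Leg 2→3: central angle 2.4646 rad, distance 8353.6 km.
Leg 3→4: central angle 0.5564 rad, distance 1885.8 km.
Leg 4→5: central angle 0.2187 rad, distance 741.2 km.
Total: 1853.6 + 8353.6 + 1885.8 + 741.2 ≈ 12834 km.

12834 km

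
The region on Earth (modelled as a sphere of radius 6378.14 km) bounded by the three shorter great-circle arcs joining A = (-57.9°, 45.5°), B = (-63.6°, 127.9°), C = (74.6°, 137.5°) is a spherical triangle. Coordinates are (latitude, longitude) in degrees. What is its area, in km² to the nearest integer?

Side lengths (central angles): a = 2.4145, b = 2.5351, c = 0.6599 rad; semiperimeter s = 2.8048.
By l'Huilier's theorem, tan(E/4) = √[tan(s/2) tan((s−a)/2) tan((s−b)/2) tan((s−c)/2)], giving spherical excess E = 1.9754 rad.
Area = E·R² = 1.9754 × (6378.14)² ≈ 80358653 km².

80358653 km²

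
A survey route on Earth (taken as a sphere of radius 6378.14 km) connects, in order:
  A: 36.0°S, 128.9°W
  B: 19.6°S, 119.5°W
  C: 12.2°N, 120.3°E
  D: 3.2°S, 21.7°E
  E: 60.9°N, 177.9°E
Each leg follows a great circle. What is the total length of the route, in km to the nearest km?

39993 km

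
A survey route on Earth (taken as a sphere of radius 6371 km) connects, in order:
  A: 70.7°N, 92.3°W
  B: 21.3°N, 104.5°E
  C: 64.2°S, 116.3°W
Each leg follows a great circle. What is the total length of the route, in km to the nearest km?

24084 km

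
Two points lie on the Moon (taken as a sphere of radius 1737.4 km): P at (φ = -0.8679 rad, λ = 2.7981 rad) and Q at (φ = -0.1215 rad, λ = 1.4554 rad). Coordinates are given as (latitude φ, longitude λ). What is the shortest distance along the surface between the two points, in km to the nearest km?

2312 km

Let φ₁ = -0.8679 rad, φ₂ = -0.1215 rad, and Δλ = -1.3427 rad.
cos c = sin φ₁ sin φ₂ + cos φ₁ cos φ₂ cos Δλ = (-0.7630)(-0.1212) + (0.6464)(0.9926)(0.2261) = 0.23757,
so c = arccos(0.23757) = 1.33093 rad.
Distance = R·c = 1737.4 × 1.3309 ≈ 2312 km.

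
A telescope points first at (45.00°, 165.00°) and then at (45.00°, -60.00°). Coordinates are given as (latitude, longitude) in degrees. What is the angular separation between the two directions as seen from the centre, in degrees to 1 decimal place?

In radians: φ₁ = 0.7854, φ₂ = 0.7854, Δλ = 135.000° = 2.3562 rad.
cos c = sin φ₁ sin φ₂ + cos φ₁ cos φ₂ cos Δλ = (0.7071)(0.7071) + (0.7071)(0.7071)(-0.7071) = 0.14645,
so c = arccos(0.14645) = 1.42382 rad.
So the angular separation is 81.6°.

81.6°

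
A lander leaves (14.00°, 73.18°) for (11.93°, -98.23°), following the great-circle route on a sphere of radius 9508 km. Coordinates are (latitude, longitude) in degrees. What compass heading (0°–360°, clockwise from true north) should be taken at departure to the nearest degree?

341°

Δλ = -171.410° = -2.9917 rad.
y = sin Δλ · cos φ₂ = (-0.1494)(0.9784) = -0.1461
x = cos φ₁ sin φ₂ − sin φ₁ cos φ₂ cos Δλ = (0.9703)(0.2067) − (0.2419)(0.9784)(-0.9888) = 0.4346
θ = atan2(y, x) = -18.58°; adding 360° gives 341°.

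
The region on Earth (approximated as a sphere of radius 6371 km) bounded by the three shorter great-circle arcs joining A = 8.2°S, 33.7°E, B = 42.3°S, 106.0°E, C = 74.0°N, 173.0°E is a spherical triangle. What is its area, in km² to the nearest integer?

Side lengths (central angles): a = 2.1740, b = 1.9219, c = 1.2466 rad; semiperimeter s = 2.6712.
By l'Huilier's theorem, tan(E/4) = √[tan(s/2) tan((s−a)/2) tan((s−b)/2) tan((s−c)/2)], giving spherical excess E = 2.1612 rad.
Area = E·R² = 2.1612 × (6371)² ≈ 87723785 km².

87723785 km²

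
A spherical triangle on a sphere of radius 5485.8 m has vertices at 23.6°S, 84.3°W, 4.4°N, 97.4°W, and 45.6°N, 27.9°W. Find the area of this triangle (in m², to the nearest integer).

12013607 m²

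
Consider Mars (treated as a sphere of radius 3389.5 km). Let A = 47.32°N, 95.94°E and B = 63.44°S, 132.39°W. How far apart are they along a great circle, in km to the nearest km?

8827 km

In radians: φ₁ = 0.8259, φ₂ = -1.1072, Δλ = 131.670° = 2.2981 rad.
cos c = sin φ₁ sin φ₂ + cos φ₁ cos φ₂ cos Δλ = (0.7352)(-0.8945) + (0.6779)(0.4471)(-0.6648) = -0.85909,
so c = arccos(-0.85909) = 2.60429 rad.
Distance = R·c = 3389.5 × 2.6043 ≈ 8827 km.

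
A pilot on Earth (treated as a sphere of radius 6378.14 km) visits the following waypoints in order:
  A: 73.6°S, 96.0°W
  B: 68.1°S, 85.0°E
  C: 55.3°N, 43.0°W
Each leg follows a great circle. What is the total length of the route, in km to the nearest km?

21331 km

Leg A→B: central angle 0.6684 rad, distance 4263.4 km.
Leg B→C: central angle 2.6760 rad, distance 17067.7 km.
Total: 4263.4 + 17067.7 ≈ 21331 km.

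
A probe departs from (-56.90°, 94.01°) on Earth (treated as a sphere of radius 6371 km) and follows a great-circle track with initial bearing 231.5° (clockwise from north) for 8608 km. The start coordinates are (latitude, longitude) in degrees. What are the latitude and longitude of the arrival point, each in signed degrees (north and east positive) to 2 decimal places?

-30.95°, -23.04°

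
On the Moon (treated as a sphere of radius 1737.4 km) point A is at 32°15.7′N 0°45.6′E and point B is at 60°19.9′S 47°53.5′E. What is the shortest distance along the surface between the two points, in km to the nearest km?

In radians: φ₁ = 0.5631, φ₂ = -1.0530, Δλ = 47.132° = 0.8226 rad.
cos c = sin φ₁ sin φ₂ + cos φ₁ cos φ₂ cos Δλ = (0.5338)(-0.8689) + (0.8456)(0.4950)(0.6803) = -0.17905,
so c = arccos(-0.17905) = 1.75082 rad.
Distance = R·c = 1737.4 × 1.7508 ≈ 3042 km.

3042 km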